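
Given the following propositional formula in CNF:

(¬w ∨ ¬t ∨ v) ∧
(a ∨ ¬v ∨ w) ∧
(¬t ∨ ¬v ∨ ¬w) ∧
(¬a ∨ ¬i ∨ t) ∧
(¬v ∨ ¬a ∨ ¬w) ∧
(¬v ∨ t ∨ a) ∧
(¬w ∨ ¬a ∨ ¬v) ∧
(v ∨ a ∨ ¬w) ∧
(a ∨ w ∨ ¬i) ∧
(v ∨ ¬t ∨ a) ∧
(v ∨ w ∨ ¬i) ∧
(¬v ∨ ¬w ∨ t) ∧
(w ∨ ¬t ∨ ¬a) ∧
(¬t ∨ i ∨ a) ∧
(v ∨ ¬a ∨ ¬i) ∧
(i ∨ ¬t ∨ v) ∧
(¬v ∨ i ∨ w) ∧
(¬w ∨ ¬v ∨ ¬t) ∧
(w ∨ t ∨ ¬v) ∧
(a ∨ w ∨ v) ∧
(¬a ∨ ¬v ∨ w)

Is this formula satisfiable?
Yes

Yes, the formula is satisfiable.

One satisfying assignment is: a=True, i=False, w=False, v=False, t=False

Verification: With this assignment, all 21 clauses evaluate to true.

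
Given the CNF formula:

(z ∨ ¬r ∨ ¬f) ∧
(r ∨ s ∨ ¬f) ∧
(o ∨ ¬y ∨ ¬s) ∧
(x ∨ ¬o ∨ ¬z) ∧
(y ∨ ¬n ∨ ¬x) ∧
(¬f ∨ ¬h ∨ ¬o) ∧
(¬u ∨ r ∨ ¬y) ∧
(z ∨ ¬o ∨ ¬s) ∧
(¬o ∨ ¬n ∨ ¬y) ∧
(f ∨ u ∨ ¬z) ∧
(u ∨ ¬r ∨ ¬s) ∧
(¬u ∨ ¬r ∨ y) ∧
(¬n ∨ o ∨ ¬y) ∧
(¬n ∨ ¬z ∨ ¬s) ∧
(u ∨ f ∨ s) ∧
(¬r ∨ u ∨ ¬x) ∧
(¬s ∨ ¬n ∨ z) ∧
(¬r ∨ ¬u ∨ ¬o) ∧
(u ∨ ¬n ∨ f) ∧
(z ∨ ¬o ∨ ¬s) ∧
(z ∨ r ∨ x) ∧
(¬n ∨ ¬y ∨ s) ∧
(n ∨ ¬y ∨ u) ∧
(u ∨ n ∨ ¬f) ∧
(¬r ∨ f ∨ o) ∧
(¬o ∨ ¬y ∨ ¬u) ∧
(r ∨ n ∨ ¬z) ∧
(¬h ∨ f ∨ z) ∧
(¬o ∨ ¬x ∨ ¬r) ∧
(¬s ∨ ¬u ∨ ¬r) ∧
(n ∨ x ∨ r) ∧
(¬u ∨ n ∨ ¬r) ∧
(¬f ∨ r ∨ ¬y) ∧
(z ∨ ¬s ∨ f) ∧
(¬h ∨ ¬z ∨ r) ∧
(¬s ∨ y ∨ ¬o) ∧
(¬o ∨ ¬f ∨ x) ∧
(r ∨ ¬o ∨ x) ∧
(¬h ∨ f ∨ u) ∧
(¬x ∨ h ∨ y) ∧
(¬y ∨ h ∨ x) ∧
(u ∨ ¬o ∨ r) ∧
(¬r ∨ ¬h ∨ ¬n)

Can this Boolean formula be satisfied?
Yes

Yes, the formula is satisfiable.

One satisfying assignment is: z=False, s=True, n=False, o=False, r=False, h=True, f=True, y=False, x=True, u=True

Verification: With this assignment, all 43 clauses evaluate to true.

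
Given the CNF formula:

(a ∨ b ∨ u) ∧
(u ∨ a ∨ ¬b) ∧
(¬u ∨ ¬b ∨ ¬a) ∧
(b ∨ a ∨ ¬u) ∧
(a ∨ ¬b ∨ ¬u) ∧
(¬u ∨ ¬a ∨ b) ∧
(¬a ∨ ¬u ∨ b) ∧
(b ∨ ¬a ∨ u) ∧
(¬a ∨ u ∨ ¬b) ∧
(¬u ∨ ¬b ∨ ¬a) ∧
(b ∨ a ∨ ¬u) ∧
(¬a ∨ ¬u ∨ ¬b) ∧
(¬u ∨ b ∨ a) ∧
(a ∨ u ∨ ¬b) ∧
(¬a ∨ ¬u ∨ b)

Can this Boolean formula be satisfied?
No

No, the formula is not satisfiable.

No assignment of truth values to the variables can make all 15 clauses true simultaneously.

The formula is UNSAT (unsatisfiable).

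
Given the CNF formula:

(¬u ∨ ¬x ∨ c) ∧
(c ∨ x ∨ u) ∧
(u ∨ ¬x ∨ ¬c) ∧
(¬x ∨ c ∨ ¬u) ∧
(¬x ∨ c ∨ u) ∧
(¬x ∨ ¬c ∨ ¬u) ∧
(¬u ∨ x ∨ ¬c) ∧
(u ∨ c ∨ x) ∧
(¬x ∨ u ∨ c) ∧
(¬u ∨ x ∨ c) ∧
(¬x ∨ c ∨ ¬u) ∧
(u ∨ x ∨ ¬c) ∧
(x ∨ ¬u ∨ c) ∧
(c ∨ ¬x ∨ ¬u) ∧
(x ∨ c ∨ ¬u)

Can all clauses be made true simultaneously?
No

No, the formula is not satisfiable.

No assignment of truth values to the variables can make all 15 clauses true simultaneously.

The formula is UNSAT (unsatisfiable).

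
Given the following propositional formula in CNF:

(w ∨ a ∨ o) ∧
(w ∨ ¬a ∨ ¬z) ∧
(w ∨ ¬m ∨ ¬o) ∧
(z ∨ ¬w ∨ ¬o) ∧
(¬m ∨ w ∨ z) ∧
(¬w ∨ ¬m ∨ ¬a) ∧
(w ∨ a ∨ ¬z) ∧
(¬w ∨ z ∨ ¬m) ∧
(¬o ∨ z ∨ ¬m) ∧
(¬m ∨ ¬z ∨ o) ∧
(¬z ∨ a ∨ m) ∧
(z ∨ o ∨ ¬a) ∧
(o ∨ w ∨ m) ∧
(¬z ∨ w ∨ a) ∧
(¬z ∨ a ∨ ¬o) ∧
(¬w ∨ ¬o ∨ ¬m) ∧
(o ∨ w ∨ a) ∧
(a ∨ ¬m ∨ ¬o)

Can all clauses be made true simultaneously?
Yes

Yes, the formula is satisfiable.

One satisfying assignment is: w=True, o=False, z=False, m=False, a=False

Verification: With this assignment, all 18 clauses evaluate to true.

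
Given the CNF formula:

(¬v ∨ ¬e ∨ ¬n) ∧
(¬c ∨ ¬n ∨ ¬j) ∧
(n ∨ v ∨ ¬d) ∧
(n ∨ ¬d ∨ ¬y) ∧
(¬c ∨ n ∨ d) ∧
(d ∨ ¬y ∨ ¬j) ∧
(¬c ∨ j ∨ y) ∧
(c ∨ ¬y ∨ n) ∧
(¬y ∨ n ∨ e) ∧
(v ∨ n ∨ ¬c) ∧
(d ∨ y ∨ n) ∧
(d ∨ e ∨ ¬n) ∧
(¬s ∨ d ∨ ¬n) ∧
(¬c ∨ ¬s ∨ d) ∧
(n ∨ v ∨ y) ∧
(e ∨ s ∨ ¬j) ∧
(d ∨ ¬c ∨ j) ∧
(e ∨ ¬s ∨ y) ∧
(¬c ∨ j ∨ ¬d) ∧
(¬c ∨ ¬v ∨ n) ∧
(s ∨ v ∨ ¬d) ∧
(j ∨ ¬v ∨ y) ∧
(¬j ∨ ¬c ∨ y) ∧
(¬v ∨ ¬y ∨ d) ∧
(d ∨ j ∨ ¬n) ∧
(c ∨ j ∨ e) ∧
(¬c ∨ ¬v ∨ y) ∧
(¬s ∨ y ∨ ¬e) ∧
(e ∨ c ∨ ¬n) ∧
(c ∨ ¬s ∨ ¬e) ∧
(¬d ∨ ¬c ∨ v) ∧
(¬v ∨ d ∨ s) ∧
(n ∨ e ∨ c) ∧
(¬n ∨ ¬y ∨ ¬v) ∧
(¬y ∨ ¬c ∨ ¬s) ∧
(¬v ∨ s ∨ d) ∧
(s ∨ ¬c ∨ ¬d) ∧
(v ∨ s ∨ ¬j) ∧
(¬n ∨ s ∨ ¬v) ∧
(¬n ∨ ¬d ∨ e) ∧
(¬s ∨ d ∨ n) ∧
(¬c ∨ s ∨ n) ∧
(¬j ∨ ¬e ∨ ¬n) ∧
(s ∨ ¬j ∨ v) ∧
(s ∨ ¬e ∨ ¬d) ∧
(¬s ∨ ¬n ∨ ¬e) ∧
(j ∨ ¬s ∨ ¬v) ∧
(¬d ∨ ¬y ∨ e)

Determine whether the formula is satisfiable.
No

No, the formula is not satisfiable.

No assignment of truth values to the variables can make all 48 clauses true simultaneously.

The formula is UNSAT (unsatisfiable).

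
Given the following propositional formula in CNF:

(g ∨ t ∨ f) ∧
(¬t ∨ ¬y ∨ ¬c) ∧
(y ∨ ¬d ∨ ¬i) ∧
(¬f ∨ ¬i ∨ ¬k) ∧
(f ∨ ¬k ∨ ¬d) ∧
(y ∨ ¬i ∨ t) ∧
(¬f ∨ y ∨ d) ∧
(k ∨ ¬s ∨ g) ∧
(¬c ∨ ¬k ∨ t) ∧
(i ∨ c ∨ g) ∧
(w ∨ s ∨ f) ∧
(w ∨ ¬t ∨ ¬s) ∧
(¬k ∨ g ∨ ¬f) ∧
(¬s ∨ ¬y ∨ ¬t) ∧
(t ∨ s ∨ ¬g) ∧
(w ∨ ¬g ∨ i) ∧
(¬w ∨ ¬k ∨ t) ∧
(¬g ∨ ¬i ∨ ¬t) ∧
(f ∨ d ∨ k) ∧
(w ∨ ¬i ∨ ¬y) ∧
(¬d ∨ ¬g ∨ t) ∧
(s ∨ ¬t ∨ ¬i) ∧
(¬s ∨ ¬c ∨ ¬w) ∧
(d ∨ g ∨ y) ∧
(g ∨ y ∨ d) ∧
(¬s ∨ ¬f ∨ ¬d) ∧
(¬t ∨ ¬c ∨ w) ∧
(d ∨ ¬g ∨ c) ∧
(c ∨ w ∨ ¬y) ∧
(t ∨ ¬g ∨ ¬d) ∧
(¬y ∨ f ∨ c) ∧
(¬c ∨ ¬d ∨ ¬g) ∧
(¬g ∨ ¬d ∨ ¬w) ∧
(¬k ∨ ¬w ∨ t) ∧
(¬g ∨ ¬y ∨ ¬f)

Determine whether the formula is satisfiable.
Yes

Yes, the formula is satisfiable.

One satisfying assignment is: s=False, g=False, t=False, c=True, f=True, k=False, w=False, y=True, d=False, i=False

Verification: With this assignment, all 35 clauses evaluate to true.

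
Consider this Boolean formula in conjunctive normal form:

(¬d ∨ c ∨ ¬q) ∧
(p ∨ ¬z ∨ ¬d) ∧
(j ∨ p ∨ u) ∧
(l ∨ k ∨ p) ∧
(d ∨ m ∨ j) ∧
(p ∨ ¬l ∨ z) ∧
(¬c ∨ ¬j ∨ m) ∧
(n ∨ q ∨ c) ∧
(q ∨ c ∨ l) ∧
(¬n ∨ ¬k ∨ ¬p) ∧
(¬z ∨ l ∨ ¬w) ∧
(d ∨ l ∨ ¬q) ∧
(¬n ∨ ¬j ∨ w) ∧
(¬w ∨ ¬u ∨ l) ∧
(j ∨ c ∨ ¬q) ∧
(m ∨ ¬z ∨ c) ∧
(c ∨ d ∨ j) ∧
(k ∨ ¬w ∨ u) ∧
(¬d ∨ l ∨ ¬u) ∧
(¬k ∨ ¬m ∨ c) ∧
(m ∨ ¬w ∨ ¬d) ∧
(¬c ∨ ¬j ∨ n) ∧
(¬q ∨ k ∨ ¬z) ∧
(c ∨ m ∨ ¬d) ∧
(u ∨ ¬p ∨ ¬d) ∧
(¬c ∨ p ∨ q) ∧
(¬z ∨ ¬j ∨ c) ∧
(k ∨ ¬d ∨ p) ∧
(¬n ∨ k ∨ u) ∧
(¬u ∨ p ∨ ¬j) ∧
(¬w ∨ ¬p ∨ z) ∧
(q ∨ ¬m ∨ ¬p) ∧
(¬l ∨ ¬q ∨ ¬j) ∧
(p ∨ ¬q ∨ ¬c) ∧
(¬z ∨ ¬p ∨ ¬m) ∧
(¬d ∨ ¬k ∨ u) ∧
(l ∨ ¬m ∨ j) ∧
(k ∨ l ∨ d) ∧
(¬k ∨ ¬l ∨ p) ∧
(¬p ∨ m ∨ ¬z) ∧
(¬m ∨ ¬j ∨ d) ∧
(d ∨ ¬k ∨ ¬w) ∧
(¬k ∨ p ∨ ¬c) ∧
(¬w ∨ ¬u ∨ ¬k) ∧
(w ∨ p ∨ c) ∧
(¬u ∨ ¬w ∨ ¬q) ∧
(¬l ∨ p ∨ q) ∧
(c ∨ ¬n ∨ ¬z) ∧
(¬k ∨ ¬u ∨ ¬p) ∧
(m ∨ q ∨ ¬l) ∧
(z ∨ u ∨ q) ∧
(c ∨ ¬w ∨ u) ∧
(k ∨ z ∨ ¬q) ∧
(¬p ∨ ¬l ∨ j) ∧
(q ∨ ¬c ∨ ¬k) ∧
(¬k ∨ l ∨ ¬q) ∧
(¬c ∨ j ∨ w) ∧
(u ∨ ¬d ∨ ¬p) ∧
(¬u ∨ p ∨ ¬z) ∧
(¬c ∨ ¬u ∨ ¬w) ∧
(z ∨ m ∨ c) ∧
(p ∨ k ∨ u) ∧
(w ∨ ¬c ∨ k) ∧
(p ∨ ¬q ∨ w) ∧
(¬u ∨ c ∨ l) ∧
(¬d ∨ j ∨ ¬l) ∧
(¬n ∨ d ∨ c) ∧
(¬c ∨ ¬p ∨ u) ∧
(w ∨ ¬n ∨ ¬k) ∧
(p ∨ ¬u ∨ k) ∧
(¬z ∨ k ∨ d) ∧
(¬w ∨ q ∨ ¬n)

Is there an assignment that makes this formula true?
No

No, the formula is not satisfiable.

No assignment of truth values to the variables can make all 72 clauses true simultaneously.

The formula is UNSAT (unsatisfiable).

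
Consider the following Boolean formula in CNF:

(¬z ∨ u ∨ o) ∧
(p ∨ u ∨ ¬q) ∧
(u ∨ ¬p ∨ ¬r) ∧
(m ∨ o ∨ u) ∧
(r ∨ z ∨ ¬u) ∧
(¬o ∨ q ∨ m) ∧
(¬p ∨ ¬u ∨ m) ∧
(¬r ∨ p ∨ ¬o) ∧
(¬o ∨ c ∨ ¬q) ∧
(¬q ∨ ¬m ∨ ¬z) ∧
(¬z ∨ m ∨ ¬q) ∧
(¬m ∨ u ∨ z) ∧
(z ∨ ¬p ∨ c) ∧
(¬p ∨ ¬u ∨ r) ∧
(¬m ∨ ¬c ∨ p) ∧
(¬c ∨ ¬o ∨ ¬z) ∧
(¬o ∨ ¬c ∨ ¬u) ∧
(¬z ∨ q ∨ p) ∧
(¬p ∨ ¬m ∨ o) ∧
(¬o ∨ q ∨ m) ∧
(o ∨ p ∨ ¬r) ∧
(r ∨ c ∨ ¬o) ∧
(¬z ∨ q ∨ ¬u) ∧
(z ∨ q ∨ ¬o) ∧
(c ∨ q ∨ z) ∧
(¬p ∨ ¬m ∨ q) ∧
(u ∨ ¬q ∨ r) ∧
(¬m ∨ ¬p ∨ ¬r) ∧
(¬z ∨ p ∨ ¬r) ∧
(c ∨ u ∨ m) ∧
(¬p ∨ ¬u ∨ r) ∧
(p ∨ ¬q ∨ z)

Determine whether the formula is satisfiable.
No

No, the formula is not satisfiable.

No assignment of truth values to the variables can make all 32 clauses true simultaneously.

The formula is UNSAT (unsatisfiable).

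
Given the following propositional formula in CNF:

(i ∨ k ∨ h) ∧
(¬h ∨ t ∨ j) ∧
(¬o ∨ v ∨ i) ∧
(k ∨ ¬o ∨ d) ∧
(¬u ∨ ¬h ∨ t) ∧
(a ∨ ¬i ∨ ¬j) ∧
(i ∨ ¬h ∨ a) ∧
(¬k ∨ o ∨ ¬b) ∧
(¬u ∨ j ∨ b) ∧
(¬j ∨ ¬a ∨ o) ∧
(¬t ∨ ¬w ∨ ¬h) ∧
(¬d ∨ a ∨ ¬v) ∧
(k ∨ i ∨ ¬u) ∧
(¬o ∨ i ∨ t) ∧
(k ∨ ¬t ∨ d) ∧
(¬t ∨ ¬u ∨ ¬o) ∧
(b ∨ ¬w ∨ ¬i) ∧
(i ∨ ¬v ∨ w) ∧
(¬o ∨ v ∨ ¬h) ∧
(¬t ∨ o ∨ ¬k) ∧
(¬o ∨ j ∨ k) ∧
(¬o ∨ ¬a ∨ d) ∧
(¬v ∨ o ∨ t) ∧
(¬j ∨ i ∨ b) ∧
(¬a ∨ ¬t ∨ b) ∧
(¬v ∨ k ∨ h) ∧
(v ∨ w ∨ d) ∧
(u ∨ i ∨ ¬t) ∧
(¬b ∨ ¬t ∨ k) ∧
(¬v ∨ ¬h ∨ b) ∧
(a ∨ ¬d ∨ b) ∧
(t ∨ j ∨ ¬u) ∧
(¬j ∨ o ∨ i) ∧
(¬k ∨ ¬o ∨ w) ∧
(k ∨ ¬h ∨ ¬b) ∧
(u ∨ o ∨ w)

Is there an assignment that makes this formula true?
Yes

Yes, the formula is satisfiable.

One satisfying assignment is: o=False, w=True, k=False, a=False, t=False, i=True, b=True, h=False, d=True, v=False, j=False, u=False

Verification: With this assignment, all 36 clauses evaluate to true.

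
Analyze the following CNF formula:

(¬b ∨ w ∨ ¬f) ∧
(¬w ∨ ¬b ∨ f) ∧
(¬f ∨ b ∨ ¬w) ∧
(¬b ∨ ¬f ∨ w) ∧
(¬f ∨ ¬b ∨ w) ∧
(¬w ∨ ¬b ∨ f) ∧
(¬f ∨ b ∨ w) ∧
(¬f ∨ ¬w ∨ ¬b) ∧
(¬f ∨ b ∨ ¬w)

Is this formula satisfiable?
Yes

Yes, the formula is satisfiable.

One satisfying assignment is: b=False, f=False, w=False

Verification: With this assignment, all 9 clauses evaluate to true.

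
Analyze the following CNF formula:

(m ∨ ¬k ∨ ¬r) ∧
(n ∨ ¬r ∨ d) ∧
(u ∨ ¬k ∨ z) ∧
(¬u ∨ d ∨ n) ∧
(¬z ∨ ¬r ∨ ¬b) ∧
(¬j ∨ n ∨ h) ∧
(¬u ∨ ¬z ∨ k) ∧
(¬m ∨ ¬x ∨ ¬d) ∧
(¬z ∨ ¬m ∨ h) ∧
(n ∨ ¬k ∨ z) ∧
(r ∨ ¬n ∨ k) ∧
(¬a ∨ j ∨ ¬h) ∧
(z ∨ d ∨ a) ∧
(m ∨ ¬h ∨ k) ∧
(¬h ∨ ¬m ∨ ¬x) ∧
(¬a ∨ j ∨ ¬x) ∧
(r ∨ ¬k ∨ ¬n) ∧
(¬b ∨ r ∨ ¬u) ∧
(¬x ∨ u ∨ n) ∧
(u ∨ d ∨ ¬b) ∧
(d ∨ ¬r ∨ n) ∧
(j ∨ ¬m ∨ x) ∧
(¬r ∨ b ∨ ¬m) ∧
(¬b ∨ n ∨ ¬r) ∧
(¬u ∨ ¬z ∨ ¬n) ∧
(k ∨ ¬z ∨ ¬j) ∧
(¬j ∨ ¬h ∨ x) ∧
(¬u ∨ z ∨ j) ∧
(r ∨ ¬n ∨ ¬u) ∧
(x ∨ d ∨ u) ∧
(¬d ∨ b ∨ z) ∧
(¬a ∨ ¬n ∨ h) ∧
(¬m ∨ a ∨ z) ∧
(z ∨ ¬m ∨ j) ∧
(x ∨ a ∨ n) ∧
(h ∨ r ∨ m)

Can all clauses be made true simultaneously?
Yes

Yes, the formula is satisfiable.

One satisfying assignment is: a=False, k=False, h=False, m=False, d=True, z=True, j=False, x=False, b=False, r=True, u=False, n=True

Verification: With this assignment, all 36 clauses evaluate to true.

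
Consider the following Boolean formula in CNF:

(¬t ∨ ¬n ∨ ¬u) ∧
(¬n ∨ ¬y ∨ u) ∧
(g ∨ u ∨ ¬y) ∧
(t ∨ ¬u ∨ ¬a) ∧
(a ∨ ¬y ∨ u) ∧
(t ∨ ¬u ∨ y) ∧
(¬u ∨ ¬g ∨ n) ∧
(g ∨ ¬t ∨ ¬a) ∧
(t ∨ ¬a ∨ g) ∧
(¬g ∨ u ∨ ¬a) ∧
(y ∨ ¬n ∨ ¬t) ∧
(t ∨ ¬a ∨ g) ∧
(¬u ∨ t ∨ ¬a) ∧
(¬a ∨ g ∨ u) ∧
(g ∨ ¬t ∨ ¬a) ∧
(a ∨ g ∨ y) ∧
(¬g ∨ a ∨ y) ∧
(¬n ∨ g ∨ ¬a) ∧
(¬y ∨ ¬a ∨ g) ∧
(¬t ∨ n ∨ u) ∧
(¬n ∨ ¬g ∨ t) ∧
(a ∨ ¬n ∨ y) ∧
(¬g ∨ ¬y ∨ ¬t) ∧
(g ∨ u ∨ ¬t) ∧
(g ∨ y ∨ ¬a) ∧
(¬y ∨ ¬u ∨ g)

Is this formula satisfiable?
No

No, the formula is not satisfiable.

No assignment of truth values to the variables can make all 26 clauses true simultaneously.

The formula is UNSAT (unsatisfiable).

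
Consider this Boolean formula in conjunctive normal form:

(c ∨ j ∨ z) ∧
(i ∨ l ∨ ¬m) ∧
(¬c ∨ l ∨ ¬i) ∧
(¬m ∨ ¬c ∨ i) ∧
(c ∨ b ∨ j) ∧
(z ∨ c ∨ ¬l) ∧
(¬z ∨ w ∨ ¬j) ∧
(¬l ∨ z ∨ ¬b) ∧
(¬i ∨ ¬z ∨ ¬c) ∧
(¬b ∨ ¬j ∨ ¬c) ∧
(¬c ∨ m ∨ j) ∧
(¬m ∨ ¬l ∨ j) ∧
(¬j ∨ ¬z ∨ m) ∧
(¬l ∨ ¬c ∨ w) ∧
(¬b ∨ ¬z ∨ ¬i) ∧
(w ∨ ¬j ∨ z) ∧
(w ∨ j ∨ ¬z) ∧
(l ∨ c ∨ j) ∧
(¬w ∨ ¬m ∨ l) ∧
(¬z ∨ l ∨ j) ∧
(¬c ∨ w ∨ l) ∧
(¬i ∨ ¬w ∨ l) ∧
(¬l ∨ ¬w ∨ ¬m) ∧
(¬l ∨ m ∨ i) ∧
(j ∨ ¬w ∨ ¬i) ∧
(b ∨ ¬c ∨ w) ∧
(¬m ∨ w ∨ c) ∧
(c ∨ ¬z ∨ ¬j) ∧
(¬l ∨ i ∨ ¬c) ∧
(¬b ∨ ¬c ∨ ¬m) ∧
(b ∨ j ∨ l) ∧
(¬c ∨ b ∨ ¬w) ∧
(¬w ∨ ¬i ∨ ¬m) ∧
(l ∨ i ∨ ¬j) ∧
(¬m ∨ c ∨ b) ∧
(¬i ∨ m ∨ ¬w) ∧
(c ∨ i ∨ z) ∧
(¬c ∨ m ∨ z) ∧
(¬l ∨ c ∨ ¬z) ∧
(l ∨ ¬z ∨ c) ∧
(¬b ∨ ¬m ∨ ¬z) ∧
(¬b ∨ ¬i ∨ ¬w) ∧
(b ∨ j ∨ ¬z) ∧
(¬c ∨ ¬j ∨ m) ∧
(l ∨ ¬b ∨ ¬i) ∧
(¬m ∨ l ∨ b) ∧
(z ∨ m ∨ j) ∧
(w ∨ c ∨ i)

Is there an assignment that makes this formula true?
No

No, the formula is not satisfiable.

No assignment of truth values to the variables can make all 48 clauses true simultaneously.

The formula is UNSAT (unsatisfiable).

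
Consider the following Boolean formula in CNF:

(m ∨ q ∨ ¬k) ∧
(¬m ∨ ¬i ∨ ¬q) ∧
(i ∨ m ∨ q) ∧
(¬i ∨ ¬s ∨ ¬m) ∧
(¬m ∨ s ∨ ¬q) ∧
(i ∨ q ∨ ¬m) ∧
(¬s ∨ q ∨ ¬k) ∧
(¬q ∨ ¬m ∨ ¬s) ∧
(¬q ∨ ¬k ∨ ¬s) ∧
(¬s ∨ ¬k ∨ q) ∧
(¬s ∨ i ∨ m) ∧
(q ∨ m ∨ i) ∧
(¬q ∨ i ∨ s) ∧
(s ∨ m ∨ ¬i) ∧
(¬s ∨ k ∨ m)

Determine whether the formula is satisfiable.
Yes

Yes, the formula is satisfiable.

One satisfying assignment is: s=False, k=False, m=True, i=True, q=False

Verification: With this assignment, all 15 clauses evaluate to true.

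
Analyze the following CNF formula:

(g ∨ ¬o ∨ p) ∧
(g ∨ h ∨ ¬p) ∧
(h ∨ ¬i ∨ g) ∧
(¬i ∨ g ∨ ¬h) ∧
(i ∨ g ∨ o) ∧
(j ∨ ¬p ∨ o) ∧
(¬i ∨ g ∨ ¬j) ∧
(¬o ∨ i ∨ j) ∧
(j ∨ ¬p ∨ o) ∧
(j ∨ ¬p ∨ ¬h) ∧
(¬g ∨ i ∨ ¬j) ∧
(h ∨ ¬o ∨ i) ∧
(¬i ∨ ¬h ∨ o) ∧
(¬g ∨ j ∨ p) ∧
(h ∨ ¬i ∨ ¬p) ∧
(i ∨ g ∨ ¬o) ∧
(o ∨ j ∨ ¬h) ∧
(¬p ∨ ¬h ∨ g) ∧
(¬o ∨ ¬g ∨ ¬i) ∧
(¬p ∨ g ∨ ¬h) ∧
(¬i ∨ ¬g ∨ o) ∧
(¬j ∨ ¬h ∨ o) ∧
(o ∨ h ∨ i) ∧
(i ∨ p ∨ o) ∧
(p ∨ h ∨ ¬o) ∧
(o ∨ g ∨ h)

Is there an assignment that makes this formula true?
No

No, the formula is not satisfiable.

No assignment of truth values to the variables can make all 26 clauses true simultaneously.

The formula is UNSAT (unsatisfiable).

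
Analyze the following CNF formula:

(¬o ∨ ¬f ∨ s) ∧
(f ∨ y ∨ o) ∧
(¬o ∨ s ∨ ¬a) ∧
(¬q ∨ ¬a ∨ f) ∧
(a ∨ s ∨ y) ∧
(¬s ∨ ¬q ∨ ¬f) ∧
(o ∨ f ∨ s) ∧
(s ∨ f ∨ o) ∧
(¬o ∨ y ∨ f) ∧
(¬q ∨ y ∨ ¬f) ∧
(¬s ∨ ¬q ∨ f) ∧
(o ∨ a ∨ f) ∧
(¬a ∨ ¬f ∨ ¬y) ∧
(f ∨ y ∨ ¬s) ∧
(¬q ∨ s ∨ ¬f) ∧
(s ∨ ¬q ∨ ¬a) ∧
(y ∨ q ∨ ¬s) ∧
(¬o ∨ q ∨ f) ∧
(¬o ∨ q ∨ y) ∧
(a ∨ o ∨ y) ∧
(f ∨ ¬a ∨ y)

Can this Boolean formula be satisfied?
Yes

Yes, the formula is satisfiable.

One satisfying assignment is: o=False, f=True, s=False, a=False, q=False, y=True

Verification: With this assignment, all 21 clauses evaluate to true.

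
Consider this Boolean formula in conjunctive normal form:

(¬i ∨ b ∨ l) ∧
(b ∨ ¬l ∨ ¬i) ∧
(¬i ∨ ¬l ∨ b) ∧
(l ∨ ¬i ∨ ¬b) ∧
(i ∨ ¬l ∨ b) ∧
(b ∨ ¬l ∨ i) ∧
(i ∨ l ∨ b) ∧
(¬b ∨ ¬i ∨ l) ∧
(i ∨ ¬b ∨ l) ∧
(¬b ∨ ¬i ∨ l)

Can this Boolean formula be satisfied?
Yes

Yes, the formula is satisfiable.

One satisfying assignment is: l=True, i=False, b=True

Verification: With this assignment, all 10 clauses evaluate to true.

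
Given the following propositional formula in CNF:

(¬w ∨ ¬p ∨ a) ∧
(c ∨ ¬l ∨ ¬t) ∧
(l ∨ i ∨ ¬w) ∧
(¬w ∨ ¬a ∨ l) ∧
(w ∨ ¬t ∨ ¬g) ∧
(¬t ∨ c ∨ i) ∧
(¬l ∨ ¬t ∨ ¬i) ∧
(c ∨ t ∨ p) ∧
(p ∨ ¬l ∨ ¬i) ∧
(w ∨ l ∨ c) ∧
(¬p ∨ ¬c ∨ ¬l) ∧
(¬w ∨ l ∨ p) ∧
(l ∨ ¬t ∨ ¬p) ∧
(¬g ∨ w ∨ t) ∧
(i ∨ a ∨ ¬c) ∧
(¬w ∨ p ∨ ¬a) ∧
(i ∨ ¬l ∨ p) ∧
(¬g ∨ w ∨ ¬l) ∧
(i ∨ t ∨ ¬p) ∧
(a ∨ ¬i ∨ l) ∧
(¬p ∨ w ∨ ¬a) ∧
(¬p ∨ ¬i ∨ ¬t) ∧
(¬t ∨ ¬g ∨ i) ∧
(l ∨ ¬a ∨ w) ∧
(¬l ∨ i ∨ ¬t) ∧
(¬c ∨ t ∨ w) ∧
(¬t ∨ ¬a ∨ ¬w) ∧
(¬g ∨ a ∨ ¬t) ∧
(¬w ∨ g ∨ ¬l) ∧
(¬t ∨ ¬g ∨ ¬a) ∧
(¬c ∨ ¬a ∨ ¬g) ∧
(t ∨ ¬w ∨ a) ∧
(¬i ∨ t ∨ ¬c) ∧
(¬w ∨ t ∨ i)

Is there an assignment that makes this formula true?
Yes

Yes, the formula is satisfiable.

One satisfying assignment is: w=False, l=True, t=False, p=True, a=False, i=True, g=False, c=False

Verification: With this assignment, all 34 clauses evaluate to true.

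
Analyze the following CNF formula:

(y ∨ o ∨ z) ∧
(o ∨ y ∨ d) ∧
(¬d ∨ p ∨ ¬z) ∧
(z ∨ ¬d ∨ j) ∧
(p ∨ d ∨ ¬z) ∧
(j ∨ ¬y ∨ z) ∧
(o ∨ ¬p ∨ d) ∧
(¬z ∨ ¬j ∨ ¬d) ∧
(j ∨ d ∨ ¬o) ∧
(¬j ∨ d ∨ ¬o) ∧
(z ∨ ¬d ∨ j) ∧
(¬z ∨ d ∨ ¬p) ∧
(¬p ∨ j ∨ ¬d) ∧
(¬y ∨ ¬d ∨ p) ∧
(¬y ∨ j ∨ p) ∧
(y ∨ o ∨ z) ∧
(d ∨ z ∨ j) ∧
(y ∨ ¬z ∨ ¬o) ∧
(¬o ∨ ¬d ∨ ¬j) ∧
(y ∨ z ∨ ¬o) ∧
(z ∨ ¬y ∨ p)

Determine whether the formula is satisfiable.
Yes

Yes, the formula is satisfiable.

One satisfying assignment is: z=False, j=True, o=False, y=True, p=True, d=True

Verification: With this assignment, all 21 clauses evaluate to true.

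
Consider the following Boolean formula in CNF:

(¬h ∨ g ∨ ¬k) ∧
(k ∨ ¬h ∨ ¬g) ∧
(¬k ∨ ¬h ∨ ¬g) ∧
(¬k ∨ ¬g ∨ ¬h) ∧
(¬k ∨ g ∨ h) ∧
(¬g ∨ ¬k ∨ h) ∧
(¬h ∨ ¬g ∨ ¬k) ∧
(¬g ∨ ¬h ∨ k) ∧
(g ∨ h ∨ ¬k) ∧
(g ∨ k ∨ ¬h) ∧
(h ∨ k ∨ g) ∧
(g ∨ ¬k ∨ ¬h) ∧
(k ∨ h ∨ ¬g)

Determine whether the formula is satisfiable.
No

No, the formula is not satisfiable.

No assignment of truth values to the variables can make all 13 clauses true simultaneously.

The formula is UNSAT (unsatisfiable).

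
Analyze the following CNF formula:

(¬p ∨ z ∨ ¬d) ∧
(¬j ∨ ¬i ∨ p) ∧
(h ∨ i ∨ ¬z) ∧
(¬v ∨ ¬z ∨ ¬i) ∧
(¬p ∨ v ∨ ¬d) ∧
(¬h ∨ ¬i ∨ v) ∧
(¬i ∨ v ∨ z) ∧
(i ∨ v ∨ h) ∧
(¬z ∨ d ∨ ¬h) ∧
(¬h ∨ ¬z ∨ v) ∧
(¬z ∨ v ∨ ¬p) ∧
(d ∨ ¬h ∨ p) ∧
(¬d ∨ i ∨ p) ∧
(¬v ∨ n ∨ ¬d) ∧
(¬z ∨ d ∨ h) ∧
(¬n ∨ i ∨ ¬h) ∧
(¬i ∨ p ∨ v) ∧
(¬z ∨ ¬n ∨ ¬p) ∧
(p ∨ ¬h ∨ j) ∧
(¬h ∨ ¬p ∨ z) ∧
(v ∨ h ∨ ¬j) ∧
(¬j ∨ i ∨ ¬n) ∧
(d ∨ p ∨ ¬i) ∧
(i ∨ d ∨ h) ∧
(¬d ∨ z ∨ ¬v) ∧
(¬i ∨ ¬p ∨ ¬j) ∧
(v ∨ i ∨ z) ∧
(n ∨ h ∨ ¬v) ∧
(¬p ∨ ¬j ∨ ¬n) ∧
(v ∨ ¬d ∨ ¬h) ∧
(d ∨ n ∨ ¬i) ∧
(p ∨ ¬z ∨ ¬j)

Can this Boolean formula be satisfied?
Yes

Yes, the formula is satisfiable.

One satisfying assignment is: d=False, v=True, h=False, z=False, p=True, i=True, n=True, j=False

Verification: With this assignment, all 32 clauses evaluate to true.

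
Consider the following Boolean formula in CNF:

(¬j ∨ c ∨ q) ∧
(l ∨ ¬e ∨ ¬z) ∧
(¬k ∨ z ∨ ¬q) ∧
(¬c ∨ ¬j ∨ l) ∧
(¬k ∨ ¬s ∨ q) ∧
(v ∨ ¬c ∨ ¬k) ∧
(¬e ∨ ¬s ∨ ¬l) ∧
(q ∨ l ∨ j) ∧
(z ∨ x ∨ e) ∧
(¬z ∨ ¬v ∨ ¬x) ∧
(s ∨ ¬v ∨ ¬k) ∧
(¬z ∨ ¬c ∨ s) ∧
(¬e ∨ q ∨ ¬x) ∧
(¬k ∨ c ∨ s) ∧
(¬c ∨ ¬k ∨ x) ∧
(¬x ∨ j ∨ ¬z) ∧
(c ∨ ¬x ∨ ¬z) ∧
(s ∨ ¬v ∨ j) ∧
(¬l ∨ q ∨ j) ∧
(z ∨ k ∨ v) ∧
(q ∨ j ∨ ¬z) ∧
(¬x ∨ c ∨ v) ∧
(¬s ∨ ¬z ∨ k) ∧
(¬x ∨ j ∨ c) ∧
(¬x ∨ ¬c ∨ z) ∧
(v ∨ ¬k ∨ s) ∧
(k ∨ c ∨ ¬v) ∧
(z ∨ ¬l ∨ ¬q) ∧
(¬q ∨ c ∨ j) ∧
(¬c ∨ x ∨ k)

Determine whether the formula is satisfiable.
Yes

Yes, the formula is satisfiable.

One satisfying assignment is: e=False, q=True, z=True, k=False, j=True, c=False, l=False, s=False, x=False, v=False

Verification: With this assignment, all 30 clauses evaluate to true.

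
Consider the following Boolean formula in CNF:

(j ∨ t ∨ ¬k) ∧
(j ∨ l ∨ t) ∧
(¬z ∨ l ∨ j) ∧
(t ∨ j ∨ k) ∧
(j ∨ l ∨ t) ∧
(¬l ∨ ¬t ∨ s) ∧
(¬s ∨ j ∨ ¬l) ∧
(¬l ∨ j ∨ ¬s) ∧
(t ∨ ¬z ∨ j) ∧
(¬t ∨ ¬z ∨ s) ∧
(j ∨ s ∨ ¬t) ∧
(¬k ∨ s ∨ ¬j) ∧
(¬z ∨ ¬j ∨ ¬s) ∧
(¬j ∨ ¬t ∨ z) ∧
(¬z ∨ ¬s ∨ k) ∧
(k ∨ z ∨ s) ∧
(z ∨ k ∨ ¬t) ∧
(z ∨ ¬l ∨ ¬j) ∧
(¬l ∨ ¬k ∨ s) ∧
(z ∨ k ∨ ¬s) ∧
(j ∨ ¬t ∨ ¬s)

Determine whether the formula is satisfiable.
Yes

Yes, the formula is satisfiable.

One satisfying assignment is: t=False, j=True, s=True, z=False, l=False, k=True

Verification: With this assignment, all 21 clauses evaluate to true.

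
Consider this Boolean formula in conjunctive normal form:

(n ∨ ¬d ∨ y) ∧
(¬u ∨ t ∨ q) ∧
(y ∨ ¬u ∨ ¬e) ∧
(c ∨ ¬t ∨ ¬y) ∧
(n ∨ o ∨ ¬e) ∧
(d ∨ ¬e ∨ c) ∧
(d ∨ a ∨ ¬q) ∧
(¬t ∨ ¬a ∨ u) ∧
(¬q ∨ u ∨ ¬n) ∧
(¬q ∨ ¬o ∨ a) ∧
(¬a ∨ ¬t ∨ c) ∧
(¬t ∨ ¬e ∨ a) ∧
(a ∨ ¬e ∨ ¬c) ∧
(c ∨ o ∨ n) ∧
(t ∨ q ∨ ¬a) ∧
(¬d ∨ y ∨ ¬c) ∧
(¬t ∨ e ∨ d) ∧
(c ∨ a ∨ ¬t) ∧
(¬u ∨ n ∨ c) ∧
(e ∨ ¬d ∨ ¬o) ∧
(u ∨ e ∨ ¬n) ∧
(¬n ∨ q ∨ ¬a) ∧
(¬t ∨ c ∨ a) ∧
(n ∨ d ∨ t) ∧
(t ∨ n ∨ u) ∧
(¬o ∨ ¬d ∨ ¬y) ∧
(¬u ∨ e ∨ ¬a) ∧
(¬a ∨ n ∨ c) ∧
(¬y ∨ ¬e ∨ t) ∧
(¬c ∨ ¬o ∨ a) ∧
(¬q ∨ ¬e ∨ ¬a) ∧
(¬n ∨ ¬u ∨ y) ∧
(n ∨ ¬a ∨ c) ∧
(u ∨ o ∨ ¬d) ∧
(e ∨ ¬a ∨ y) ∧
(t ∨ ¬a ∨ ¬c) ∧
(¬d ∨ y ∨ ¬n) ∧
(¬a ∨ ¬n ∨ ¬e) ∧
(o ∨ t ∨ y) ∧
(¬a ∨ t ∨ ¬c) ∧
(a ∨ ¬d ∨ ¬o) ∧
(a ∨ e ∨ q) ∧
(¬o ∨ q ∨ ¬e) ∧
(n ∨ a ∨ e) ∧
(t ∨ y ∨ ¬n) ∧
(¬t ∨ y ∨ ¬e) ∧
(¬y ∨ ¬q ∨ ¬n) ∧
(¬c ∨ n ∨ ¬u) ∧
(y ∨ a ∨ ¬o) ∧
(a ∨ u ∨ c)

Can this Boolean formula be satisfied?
No

No, the formula is not satisfiable.

No assignment of truth values to the variables can make all 50 clauses true simultaneously.

The formula is UNSAT (unsatisfiable).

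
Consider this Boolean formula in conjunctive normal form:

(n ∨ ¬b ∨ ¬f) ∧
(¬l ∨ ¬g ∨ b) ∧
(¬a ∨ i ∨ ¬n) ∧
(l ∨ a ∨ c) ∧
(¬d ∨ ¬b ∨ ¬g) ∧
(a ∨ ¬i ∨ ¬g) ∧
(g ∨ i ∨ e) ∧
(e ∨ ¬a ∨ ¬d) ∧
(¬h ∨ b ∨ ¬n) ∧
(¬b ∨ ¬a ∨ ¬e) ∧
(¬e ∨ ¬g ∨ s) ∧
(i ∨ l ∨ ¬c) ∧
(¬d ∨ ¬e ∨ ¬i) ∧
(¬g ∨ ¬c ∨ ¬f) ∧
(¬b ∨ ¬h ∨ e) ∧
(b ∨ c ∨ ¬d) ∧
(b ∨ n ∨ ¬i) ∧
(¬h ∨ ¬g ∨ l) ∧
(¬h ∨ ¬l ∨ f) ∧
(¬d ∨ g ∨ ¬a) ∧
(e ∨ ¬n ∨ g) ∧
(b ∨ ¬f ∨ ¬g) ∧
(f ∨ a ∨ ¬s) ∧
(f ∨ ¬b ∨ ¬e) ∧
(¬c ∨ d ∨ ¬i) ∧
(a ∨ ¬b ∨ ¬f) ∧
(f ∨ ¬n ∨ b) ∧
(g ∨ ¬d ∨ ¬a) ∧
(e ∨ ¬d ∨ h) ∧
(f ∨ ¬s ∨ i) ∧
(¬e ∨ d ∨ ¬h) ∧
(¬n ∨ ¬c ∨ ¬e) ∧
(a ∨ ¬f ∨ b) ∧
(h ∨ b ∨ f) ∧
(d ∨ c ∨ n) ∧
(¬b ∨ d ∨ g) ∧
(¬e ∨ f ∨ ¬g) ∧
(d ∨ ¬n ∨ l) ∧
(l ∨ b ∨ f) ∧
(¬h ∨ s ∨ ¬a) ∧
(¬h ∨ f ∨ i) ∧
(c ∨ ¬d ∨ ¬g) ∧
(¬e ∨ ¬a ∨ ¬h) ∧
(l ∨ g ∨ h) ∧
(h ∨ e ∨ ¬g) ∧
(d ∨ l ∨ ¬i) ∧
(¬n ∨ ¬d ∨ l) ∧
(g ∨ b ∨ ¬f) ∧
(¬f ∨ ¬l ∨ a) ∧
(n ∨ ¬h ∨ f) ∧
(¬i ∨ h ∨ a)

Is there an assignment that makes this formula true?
No

No, the formula is not satisfiable.

No assignment of truth values to the variables can make all 51 clauses true simultaneously.

The formula is UNSAT (unsatisfiable).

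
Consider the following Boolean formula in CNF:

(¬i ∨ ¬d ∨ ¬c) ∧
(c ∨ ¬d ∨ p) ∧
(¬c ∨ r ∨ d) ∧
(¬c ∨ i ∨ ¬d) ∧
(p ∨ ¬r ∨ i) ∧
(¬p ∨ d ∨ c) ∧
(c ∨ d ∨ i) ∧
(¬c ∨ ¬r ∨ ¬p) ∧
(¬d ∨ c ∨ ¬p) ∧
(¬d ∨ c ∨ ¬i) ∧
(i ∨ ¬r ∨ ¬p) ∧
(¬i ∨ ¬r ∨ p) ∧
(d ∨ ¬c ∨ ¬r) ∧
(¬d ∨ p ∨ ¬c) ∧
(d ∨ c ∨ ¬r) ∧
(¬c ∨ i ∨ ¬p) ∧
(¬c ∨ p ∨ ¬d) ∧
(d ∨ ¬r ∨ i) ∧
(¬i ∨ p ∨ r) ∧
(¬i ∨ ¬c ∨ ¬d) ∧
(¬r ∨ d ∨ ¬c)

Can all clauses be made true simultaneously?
No

No, the formula is not satisfiable.

No assignment of truth values to the variables can make all 21 clauses true simultaneously.

The formula is UNSAT (unsatisfiable).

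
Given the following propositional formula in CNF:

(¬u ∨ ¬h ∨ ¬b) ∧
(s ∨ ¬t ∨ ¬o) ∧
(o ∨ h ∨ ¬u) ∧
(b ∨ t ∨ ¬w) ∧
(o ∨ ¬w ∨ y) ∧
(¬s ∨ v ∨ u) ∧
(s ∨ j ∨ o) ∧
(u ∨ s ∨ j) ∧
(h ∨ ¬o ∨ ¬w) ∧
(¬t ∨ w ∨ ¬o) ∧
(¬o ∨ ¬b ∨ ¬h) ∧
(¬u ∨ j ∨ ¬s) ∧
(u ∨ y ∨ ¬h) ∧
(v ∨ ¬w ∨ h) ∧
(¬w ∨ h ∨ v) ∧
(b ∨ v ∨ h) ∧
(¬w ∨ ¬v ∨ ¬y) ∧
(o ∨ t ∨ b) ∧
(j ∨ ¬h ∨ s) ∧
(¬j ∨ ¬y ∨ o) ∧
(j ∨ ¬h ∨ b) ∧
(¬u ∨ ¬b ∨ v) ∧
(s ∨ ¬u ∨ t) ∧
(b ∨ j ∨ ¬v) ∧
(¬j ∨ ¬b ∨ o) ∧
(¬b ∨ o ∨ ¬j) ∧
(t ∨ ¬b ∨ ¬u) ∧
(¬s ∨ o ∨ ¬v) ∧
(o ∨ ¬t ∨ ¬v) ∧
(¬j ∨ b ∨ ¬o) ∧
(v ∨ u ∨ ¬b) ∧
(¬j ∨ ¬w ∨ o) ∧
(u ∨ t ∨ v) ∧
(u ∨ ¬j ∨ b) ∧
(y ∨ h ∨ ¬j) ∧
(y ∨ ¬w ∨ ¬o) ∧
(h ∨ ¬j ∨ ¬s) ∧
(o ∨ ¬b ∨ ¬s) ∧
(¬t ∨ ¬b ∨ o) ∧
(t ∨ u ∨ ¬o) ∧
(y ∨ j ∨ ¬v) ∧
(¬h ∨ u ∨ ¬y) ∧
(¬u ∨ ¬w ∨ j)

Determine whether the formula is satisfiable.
Yes

Yes, the formula is satisfiable.

One satisfying assignment is: b=False, w=False, h=True, o=False, j=True, y=False, v=False, s=False, u=True, t=True

Verification: With this assignment, all 43 clauses evaluate to true.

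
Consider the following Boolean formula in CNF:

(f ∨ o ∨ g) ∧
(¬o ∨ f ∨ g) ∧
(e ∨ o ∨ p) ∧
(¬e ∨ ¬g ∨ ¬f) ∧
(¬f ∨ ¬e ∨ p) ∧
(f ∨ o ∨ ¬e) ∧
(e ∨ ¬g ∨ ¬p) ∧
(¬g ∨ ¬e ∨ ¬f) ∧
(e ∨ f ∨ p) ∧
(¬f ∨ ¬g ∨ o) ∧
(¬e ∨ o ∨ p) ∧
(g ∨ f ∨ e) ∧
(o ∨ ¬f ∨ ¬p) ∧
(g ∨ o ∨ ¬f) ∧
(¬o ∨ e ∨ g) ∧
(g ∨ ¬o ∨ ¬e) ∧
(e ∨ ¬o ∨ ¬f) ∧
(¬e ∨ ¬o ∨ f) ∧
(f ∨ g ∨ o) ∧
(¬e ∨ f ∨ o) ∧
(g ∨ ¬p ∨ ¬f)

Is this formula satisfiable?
No

No, the formula is not satisfiable.

No assignment of truth values to the variables can make all 21 clauses true simultaneously.

The formula is UNSAT (unsatisfiable).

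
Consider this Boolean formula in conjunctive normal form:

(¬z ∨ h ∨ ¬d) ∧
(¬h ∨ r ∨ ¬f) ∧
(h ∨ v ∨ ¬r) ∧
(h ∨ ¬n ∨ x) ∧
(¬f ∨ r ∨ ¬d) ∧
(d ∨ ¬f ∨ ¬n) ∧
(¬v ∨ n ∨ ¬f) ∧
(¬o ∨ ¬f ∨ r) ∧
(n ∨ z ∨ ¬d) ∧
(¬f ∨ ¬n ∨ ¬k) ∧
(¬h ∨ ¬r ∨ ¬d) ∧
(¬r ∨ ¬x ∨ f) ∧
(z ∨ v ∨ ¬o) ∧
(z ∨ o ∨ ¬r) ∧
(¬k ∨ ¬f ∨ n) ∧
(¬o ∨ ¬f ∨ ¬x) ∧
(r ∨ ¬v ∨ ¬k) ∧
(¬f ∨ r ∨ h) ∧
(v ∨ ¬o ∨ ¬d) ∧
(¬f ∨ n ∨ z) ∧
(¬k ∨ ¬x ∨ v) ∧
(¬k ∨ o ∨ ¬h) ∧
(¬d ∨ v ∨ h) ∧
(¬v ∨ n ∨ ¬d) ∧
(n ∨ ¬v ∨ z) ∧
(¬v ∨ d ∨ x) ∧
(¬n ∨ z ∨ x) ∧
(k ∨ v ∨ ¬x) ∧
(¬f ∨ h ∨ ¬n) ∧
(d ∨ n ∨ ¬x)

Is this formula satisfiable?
Yes

Yes, the formula is satisfiable.

One satisfying assignment is: v=False, o=False, f=False, h=False, r=False, n=False, x=False, z=False, d=False, k=False

Verification: With this assignment, all 30 clauses evaluate to true.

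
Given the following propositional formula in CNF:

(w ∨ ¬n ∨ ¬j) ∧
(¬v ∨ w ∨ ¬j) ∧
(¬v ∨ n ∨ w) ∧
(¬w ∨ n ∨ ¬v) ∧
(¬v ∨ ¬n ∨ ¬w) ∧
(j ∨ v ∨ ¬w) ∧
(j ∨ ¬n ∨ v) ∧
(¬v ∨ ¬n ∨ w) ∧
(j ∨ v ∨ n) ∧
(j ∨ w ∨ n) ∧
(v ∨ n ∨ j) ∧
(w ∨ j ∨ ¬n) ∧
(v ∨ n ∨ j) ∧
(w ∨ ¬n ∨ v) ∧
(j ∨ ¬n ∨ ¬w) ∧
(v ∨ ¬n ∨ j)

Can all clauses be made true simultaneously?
Yes

Yes, the formula is satisfiable.

One satisfying assignment is: v=False, w=False, j=True, n=False

Verification: With this assignment, all 16 clauses evaluate to true.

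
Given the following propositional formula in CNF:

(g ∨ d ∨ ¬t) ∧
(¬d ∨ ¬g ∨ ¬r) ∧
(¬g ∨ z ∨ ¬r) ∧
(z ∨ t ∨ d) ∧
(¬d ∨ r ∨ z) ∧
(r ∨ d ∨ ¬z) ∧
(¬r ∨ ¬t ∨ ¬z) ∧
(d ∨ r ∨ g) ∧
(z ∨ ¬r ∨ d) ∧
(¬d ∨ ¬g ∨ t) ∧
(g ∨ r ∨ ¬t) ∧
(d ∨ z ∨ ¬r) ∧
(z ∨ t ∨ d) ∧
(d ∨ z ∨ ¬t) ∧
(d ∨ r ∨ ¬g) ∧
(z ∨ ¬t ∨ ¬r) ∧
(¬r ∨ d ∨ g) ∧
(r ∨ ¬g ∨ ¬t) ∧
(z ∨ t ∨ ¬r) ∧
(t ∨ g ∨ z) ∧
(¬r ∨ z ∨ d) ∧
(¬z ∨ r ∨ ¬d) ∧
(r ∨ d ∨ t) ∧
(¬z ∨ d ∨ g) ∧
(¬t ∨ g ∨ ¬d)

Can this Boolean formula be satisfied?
Yes

Yes, the formula is satisfiable.

One satisfying assignment is: g=True, r=True, t=False, d=False, z=True

Verification: With this assignment, all 25 clauses evaluate to true.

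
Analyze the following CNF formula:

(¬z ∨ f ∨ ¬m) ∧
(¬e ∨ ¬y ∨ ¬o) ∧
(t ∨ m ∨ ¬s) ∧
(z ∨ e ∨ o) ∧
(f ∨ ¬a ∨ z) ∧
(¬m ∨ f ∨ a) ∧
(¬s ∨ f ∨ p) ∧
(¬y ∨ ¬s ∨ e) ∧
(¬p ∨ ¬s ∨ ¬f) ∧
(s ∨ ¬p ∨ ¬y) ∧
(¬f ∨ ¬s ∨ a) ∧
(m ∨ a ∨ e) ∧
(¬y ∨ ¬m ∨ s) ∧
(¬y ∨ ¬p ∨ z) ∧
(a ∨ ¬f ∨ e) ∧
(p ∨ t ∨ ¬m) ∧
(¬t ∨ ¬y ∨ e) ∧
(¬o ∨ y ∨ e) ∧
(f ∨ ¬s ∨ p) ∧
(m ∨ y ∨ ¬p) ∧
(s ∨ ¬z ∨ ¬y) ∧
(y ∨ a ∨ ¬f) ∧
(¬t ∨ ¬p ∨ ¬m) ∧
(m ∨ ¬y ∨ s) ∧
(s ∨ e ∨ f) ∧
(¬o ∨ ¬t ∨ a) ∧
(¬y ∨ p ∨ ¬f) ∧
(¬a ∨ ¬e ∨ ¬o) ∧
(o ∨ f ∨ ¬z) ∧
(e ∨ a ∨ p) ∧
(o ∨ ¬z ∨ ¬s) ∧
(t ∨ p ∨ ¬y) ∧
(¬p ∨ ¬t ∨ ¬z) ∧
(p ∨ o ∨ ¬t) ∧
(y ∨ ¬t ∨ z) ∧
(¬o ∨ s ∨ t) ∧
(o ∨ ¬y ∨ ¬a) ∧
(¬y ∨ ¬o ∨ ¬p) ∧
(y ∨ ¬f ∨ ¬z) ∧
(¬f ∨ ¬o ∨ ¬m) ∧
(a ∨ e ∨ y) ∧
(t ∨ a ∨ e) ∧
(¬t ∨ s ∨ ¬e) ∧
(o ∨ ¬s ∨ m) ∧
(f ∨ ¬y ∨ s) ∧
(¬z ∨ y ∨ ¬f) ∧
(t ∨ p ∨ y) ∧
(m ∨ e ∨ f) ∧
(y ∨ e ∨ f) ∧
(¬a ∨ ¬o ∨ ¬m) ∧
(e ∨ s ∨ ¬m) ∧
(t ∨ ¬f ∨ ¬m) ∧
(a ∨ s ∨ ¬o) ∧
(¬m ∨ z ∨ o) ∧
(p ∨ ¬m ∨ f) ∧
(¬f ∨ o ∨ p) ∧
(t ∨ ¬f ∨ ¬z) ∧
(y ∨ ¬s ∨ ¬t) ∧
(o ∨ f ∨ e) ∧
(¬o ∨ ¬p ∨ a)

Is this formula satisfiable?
No

No, the formula is not satisfiable.

No assignment of truth values to the variables can make all 60 clauses true simultaneously.

The formula is UNSAT (unsatisfiable).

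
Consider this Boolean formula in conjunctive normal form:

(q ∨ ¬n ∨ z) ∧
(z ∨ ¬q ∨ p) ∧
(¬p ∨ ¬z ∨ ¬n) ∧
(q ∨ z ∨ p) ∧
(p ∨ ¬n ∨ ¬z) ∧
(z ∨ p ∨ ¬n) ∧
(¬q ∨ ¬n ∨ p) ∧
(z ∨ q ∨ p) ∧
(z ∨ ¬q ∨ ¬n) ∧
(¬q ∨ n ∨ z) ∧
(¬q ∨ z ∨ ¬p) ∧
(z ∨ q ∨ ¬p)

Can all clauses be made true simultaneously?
Yes

Yes, the formula is satisfiable.

One satisfying assignment is: z=True, q=False, n=False, p=False

Verification: With this assignment, all 12 clauses evaluate to true.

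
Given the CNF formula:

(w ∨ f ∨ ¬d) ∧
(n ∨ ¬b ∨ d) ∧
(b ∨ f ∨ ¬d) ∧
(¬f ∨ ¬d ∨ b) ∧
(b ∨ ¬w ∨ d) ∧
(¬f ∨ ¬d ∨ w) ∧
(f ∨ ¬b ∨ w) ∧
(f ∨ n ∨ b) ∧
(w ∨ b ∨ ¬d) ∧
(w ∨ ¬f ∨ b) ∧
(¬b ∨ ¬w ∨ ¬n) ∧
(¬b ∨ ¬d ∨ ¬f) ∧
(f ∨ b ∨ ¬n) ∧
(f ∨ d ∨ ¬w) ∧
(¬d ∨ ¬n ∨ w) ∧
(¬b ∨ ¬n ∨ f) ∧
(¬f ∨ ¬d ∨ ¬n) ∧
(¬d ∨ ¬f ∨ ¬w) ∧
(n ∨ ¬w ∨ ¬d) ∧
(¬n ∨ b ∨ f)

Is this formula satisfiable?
Yes

Yes, the formula is satisfiable.

One satisfying assignment is: n=True, b=True, f=True, d=False, w=False

Verification: With this assignment, all 20 clauses evaluate to true.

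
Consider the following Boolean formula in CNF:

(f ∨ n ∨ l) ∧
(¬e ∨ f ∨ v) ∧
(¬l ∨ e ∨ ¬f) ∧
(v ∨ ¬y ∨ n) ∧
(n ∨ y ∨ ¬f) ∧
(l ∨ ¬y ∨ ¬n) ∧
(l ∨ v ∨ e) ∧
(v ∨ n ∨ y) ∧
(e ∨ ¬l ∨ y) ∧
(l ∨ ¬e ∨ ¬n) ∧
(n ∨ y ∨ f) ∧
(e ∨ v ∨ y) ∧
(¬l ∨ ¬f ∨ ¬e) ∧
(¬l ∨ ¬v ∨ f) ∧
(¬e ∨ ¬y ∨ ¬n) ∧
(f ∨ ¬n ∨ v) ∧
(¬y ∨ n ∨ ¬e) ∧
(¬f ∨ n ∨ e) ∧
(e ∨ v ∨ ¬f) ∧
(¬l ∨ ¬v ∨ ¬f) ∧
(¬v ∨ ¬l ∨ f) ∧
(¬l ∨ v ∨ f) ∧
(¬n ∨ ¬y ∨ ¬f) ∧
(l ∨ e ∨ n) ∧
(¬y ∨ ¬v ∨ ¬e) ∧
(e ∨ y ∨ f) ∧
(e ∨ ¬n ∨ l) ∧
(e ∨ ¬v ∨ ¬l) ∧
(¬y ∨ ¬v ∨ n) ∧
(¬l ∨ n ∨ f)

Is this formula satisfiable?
No

No, the formula is not satisfiable.

No assignment of truth values to the variables can make all 30 clauses true simultaneously.

The formula is UNSAT (unsatisfiable).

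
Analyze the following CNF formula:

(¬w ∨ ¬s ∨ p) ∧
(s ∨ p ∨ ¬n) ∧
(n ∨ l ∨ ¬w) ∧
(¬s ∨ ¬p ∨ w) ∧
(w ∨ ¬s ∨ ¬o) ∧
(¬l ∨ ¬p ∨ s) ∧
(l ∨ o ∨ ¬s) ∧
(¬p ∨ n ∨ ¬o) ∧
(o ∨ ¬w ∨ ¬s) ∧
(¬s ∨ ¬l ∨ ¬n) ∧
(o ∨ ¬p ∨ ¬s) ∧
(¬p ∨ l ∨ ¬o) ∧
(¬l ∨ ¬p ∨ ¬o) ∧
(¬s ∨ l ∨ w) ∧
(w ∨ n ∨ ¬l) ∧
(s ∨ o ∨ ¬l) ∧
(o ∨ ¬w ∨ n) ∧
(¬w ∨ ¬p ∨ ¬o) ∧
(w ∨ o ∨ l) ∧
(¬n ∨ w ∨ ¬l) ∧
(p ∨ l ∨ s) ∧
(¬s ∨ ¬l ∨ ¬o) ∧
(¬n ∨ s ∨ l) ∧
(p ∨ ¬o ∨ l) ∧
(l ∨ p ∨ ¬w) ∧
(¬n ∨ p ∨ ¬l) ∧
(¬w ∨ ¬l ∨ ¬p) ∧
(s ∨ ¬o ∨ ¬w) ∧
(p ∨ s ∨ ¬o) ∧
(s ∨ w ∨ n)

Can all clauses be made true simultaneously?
No

No, the formula is not satisfiable.

No assignment of truth values to the variables can make all 30 clauses true simultaneously.

The formula is UNSAT (unsatisfiable).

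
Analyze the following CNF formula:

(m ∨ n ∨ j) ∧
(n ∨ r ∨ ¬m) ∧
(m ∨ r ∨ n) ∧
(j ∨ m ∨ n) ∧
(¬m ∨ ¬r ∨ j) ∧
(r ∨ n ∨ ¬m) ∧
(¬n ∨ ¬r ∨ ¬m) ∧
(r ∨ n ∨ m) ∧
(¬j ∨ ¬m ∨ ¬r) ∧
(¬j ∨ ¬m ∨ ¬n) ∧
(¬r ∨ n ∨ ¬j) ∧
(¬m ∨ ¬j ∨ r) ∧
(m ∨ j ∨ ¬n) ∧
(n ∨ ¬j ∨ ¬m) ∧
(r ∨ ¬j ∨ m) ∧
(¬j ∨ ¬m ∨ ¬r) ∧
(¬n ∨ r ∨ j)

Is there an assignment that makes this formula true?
Yes

Yes, the formula is satisfiable.

One satisfying assignment is: m=False, r=True, j=True, n=True

Verification: With this assignment, all 17 clauses evaluate to true.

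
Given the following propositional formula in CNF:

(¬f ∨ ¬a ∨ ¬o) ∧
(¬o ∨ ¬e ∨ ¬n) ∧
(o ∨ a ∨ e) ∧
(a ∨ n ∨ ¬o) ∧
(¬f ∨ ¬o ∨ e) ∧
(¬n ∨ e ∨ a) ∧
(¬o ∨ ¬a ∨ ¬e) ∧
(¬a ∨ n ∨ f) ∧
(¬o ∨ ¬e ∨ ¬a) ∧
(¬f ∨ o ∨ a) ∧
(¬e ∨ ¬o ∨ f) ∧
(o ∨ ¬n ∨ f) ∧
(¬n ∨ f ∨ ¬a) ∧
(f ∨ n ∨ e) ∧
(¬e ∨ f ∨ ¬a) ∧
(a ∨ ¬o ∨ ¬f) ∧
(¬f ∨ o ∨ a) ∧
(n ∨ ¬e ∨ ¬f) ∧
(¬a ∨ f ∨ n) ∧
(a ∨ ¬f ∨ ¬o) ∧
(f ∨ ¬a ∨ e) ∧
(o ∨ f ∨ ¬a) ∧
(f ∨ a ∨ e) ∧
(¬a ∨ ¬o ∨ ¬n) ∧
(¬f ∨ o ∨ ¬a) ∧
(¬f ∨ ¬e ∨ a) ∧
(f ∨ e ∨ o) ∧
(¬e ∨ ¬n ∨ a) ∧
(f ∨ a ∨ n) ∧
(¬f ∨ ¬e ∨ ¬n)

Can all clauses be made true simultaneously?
No

No, the formula is not satisfiable.

No assignment of truth values to the variables can make all 30 clauses true simultaneously.

The formula is UNSAT (unsatisfiable).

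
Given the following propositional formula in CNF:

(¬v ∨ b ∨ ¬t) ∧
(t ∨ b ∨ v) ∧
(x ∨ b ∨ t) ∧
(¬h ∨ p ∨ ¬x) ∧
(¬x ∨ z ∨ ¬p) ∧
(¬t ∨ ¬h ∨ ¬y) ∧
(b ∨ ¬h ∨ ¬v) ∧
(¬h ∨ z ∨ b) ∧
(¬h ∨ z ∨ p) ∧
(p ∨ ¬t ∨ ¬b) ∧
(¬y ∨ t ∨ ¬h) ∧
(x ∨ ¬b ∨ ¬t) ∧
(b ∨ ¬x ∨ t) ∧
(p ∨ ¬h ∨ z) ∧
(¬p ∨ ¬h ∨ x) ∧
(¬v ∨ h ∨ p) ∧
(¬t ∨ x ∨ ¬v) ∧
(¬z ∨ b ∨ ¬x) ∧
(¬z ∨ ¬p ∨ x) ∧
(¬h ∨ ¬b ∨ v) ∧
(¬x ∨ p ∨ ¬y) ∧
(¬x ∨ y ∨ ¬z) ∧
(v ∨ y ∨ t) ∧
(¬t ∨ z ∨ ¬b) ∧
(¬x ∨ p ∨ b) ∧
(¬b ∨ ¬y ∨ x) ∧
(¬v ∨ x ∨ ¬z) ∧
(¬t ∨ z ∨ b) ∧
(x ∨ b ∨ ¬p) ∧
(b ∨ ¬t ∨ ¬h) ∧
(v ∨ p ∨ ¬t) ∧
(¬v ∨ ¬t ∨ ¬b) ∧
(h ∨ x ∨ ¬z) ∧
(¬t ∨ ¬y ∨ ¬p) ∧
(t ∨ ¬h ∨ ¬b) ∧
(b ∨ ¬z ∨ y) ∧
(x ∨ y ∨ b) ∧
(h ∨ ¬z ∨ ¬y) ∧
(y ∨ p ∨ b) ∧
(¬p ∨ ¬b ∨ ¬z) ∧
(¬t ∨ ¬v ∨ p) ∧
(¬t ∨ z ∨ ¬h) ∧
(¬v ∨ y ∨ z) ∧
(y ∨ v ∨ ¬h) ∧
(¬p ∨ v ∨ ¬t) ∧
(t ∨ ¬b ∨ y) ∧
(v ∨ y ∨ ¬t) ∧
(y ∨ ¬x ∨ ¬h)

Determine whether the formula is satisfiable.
No

No, the formula is not satisfiable.

No assignment of truth values to the variables can make all 48 clauses true simultaneously.

The formula is UNSAT (unsatisfiable).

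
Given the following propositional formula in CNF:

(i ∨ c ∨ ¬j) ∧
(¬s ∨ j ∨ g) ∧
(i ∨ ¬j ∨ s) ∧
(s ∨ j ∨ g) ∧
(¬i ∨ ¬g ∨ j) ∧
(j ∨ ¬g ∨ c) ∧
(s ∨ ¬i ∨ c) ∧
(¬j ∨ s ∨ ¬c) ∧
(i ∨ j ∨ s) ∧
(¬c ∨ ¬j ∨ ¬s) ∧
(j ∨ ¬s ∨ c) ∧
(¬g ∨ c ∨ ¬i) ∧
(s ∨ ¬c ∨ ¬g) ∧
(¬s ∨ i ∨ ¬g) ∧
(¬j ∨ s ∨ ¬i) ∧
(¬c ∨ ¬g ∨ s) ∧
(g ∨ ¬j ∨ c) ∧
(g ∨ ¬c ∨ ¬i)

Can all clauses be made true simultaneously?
No

No, the formula is not satisfiable.

No assignment of truth values to the variables can make all 18 clauses true simultaneously.

The formula is UNSAT (unsatisfiable).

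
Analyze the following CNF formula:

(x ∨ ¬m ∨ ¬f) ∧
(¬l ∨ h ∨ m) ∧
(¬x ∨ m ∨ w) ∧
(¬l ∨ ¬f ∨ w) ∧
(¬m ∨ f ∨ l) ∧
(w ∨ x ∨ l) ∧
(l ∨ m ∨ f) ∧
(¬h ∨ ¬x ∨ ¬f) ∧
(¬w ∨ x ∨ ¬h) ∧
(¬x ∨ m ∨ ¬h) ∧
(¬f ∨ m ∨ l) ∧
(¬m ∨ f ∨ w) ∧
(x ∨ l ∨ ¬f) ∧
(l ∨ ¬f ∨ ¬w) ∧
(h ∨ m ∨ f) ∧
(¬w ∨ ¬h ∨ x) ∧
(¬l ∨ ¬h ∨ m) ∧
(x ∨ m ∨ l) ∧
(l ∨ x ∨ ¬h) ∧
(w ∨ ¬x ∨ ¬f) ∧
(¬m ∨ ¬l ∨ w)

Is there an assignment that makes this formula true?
Yes

Yes, the formula is satisfiable.

One satisfying assignment is: m=True, f=False, x=False, h=False, l=True, w=True

Verification: With this assignment, all 21 clauses evaluate to true.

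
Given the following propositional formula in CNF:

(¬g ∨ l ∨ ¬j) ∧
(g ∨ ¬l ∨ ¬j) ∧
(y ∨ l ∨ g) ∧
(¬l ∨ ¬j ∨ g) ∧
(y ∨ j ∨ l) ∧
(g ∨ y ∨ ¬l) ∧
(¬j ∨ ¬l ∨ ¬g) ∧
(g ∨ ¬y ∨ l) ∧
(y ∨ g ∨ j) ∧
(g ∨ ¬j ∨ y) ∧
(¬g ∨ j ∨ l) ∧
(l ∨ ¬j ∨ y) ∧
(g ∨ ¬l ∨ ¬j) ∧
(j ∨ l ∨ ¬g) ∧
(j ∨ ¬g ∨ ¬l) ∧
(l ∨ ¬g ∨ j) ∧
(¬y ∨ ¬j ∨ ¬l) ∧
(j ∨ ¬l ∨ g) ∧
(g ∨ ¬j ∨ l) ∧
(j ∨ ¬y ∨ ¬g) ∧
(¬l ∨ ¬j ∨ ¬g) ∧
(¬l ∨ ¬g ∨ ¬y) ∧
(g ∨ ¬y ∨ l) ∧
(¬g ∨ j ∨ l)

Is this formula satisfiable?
No

No, the formula is not satisfiable.

No assignment of truth values to the variables can make all 24 clauses true simultaneously.

The formula is UNSAT (unsatisfiable).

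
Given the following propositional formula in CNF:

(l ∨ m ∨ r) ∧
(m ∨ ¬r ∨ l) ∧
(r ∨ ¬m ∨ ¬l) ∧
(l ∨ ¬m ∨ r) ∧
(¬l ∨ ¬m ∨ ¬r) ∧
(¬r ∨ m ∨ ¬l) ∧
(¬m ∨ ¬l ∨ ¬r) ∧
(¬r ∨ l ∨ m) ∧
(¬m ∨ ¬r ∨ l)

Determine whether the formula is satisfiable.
Yes

Yes, the formula is satisfiable.

One satisfying assignment is: l=True, r=False, m=False

Verification: With this assignment, all 9 clauses evaluate to true.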